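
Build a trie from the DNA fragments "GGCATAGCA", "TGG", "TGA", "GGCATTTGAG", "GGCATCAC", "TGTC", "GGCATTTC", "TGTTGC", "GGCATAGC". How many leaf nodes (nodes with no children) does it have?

8

Leaves are exactly the stored words that no other stored word extends.
Those words: "GGCATAGCA", "GGCATCAC", "GGCATTTC", "GGCATTTGAG", "TGA", "TGG", "TGTC", "TGTTGC"
Leaf count: 8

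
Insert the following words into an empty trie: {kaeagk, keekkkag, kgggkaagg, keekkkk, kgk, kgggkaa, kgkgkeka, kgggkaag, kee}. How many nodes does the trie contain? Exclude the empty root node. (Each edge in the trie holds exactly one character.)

Trie structure (* marks end of a word):
(root)
└─ k
   ├─ a
   │  └─ e
   │     └─ a
   │        └─ g
   │           └─ k *
   ├─ e
   │  └─ e *
   │     └─ k
   │        └─ k
   │           └─ k
   │              ├─ a
   │              │  └─ g *
   │              └─ k *
   └─ g
      ├─ g
      │  └─ g
      │     └─ k
      │        └─ a
      │           └─ a *
      │              └─ g *
      │                 └─ g *
      └─ k *
         └─ g
            └─ k
               └─ e
                  └─ k
                     └─ a *
Counting every labelled node above: 28.

28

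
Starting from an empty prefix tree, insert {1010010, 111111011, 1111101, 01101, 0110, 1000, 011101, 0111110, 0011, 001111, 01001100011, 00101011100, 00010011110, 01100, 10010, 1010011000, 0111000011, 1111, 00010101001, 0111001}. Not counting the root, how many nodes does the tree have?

80

Count nodes per top-level branch (shared prefixes stored once):
  '0'-branch (00010011110, 00010101001, 00101011100, 0011, 001111, 01001100011, 0110, 01100, 01101, 0111000011, 0111001, 011101, 0111110): 55 nodes
  '1'-branch (1000, 10010, 1010010, 1010011000, 1111, 1111101, 111111011): 25 nodes
Sum: 80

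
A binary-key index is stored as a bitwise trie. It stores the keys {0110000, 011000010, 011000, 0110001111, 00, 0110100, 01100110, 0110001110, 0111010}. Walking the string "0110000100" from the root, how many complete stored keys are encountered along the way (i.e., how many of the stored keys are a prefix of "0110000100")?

Traverse "0110000100" character by character; count nodes along the way that are marked as word ends.
Prefixes of the query that are stored words: "011000", "0110000", "011000010"
Count: 3

3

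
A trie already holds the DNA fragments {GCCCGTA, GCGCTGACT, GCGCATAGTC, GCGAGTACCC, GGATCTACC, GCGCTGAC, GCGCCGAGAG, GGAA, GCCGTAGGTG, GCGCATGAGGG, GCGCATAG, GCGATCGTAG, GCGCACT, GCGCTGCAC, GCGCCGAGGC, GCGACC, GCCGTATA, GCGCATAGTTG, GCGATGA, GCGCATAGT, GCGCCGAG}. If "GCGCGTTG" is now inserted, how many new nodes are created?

"GCGC" is already a path in the trie; the remaining "GTTG" must be added.
New nodes needed: |"GCGCGTTG"| − 4 = 8 − 4 = 4.

4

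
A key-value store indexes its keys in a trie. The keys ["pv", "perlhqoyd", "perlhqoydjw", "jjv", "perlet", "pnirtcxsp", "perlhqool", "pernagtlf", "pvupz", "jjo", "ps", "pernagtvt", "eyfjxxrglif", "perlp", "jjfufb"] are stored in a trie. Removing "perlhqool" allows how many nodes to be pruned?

After clearing the end-marker at "perlhqool", prune upward until reaching a node still needed by another word.
The suffix "ol" (2 nodes) is used only by "perlhqool"; the node for "perlhqo" still has the child "y", so pruning stops there.
Nodes removed: 2

2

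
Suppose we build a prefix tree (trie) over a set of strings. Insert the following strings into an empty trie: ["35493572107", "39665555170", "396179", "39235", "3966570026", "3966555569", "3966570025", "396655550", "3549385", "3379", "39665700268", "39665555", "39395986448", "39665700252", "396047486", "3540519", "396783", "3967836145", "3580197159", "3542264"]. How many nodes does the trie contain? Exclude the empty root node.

81

Count nodes per top-level branch (shared prefixes stored once):
  '3'-branch (3379, 3540519, 3542264, 35493572107, 3549385, 3580197159, 39235, 39395986448, 396047486, 396179, 39665555, 396655550, 39665555170, 3966555569, 3966570025, 39665700252, 3966570026, 39665700268, 396783, 3967836145): 81 nodes
Sum: 81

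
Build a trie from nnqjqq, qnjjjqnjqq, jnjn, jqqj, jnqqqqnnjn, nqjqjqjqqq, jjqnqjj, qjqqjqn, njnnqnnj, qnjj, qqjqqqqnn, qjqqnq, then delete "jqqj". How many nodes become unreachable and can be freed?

3

Walk "jqqj" from the leaf back toward the root, removing each node that no remaining word uses.
The suffix "qqj" (3 nodes) is used only by "jqqj"; the node for "j" still has the child "n", so pruning stops there.
Nodes removed: 3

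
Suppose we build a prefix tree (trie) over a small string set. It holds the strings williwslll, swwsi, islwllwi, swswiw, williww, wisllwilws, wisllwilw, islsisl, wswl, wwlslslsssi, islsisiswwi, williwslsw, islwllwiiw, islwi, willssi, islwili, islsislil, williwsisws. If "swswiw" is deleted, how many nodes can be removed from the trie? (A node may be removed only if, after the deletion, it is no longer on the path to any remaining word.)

A node on "swswiw"'s path can go only if nothing else ends at it or branches off below it.
The suffix "swiw" (4 nodes) is used only by "swswiw"; the node for "sw" still has the child "w", so pruning stops there.
Nodes removed: 4

4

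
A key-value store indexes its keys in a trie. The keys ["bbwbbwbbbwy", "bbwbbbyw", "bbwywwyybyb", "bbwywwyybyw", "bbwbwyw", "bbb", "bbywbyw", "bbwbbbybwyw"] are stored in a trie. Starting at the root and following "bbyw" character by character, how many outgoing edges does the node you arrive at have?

1

Walk "bbyw" from the root, arriving at one node.
Distinct next characters after "bbyw": b.
That node has 1 child edge.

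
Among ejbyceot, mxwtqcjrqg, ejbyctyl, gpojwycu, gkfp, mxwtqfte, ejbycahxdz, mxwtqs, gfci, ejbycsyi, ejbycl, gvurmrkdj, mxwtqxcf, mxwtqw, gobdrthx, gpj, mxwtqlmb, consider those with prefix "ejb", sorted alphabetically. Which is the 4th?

DFS of the "ejb" subtree visits, in order: "ejbycahxdz", "ejbyceot", "ejbycl", "ejbycsyi", "ejbyctyl"
Position 4: ejbycsyi

ejbycsyi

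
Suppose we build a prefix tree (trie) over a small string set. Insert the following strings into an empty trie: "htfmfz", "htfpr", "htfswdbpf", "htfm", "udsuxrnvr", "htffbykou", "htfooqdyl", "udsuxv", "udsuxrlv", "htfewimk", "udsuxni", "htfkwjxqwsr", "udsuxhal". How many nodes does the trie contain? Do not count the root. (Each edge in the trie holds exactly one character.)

Count nodes per top-level branch (shared prefixes stored once):
  'h'-branch (htfewimk, htffbykou, htfkwjxqwsr, htfm, htfmfz, htfooqdyl, htfpr, htfswdbpf): 39 nodes
  'u'-branch (udsuxhal, udsuxni, udsuxrlv, udsuxrnvr, udsuxv): 17 nodes
Sum: 56

56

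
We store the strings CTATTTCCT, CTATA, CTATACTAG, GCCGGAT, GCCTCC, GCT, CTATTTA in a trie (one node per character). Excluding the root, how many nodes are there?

26

Insert word by word; a character creates a node only if that edge doesn't already exist:
  "CTATTTCCT" → 9 new (C, T, A, T, T, T, C, C, T)
  "CTATA" → prefix "CTAT" already present; 1 new (A)
  "CTATACTAG" → prefix "CTATA" already present; 4 new (C, T, A, G)
  "GCCGGAT" → 7 new (G, C, C, G, G, A, T)
  "GCCTCC" → prefix "GCC" already present; 3 new (T, C, C)
  "GCT" → prefix "GC" already present; 1 new (T)
  "CTATTTA" → prefix "CTATTT" already present; 1 new (A)
Total nodes = 9 + 1 + 4 + 7 + 3 + 1 + 1 = 26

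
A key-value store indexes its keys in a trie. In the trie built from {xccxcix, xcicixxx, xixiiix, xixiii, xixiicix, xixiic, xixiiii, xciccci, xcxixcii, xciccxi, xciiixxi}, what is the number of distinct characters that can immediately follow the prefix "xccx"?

1

The children of the "xccx" node are the distinct next characters among strings starting with "xccx".
Characters that immediately follow "xccx" among the stored strings: {c}.
That node has 1 child edge.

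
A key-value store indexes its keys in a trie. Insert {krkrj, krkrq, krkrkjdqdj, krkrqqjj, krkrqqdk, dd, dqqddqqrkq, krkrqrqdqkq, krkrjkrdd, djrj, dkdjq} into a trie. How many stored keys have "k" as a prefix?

7

Traverse to the node for "k", then collect every word in that subtree.
Matches: "krkrj", "krkrjkrdd", "krkrkjdqdj", "krkrq", "krkrqqdk", "krkrqqjj", "krkrqrqdqkq"
Count: 7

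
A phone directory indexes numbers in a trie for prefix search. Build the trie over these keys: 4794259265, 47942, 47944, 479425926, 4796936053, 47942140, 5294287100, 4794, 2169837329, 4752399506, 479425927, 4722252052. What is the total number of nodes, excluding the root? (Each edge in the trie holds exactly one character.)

58

Count nodes per top-level branch (shared prefixes stored once):
  '2'-branch (2169837329): 10 nodes
  '4'-branch (4722252052, 4752399506, 4794, 47942, 47942140, 479425926, 4794259265, 479425927, 47944, 4796936053): 38 nodes
  '5'-branch (5294287100): 10 nodes
Sum: 58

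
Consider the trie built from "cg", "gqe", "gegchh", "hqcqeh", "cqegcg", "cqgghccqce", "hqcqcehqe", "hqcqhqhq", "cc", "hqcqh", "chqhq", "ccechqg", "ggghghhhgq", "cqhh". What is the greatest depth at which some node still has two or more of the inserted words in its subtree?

5

Equivalently: take the maximum, over all pairs, of their longest common prefix length.
"hqcqh" and "hqcqhqhq" agree on "hqcqh" (5 characters) before diverging; nothing deeper is shared.
Longest shared-prefix length: 5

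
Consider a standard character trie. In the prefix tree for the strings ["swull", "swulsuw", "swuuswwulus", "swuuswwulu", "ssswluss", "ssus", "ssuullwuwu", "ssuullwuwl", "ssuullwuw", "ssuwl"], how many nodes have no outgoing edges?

8

Leaves are exactly the stored words that no other stored word extends.
Those words: "ssswluss", "ssus", "ssuullwuwl", "ssuullwuwu", "ssuwl", "swull", "swulsuw", "swuuswwulus"
Leaf count: 8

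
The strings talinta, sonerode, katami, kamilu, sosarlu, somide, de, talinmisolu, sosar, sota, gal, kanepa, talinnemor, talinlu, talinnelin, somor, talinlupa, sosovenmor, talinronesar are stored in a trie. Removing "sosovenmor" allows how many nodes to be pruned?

7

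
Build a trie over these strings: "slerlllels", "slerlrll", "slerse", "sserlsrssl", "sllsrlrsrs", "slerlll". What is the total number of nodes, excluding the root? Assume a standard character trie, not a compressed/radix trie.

32

For each word, the new-node count is its length minus the longest prefix already in the trie:
  "slerlllels" → 10 new (s, l, e, r, l, l, l, e, l, s)
  "slerlrll" → prefix "slerl" already present; 3 new (r, l, l)
  "slerse" → prefix "sler" already present; 2 new (s, e)
  "sserlsrssl" → prefix "s" already present; 9 new (s, e, r, l, s, r, s, s, l)
  "sllsrlrsrs" → prefix "sl" already present; 8 new (l, s, r, l, r, s, r, s)
  "slerlll" → prefix "slerlll" already present; 0 new (none)
Total nodes = 10 + 3 + 2 + 9 + 8 + 0 = 32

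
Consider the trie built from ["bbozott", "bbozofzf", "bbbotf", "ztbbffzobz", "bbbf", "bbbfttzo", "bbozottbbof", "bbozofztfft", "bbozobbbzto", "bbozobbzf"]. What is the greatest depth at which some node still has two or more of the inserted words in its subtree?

The deepest shared node is where two words last agree before diverging.
e.g. "bbozobbbzto" and "bbozobbzf" share the prefix "bbozobb" of length 7; no pair shares a longer one.
Longest shared-prefix length: 7

7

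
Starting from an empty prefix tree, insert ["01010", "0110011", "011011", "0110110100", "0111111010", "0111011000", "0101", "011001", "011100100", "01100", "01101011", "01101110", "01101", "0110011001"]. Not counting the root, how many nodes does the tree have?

41

Count nodes per top-level branch (shared prefixes stored once):
  '0'-branch (0101, 01010, 01100, 011001, 0110011, 0110011001, 01101, 01101011, 011011, 0110110100, 01101110, 011100100, 0111011000, 0111111010): 41 nodes
Sum: 41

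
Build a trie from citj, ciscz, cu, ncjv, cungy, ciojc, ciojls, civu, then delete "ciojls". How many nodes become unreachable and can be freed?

2

A node on "ciojls"'s path can go only if nothing else ends at it or branches off below it.
The suffix "ls" (2 nodes) is used only by "ciojls"; the node for "cioj" still has the child "c", so pruning stops there.
Nodes removed: 2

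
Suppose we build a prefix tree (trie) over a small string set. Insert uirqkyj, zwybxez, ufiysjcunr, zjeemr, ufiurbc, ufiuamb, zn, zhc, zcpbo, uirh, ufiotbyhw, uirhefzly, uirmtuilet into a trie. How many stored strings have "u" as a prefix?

Walk to "u"; the words in its subtree are exactly those with that prefix.
Matches: "ufiotbyhw", "ufiuamb", "ufiurbc", "ufiysjcunr", "uirh", "uirhefzly", "uirmtuilet", "uirqkyj"
Count: 8

8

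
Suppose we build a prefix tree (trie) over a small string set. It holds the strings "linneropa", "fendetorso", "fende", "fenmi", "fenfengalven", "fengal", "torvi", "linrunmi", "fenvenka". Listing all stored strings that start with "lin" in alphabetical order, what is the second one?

linrunmi

Filter for "lin…" and sort: "linneropa", "linrunmi"
The 2nd is linrunmi.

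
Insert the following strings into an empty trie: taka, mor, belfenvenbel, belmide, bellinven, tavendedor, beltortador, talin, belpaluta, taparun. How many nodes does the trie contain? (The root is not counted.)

59

Insert word by word; a character creates a node only if that edge doesn't already exist:
  "taka" → 4 new (t, a, k, a)
  "mor" → 3 new (m, o, r)
  "belfenvenbel" → 12 new (b, e, l, f, e, n, v, e, n, b, e, l)
  "belmide" → prefix "bel" already present; 4 new (m, i, d, e)
  "bellinven" → prefix "bel" already present; 6 new (l, i, n, v, e, n)
  "tavendedor" → prefix "ta" already present; 8 new (v, e, n, d, e, d, o, r)
  "beltortador" → prefix "bel" already present; 8 new (t, o, r, t, a, d, o, r)
  "talin" → prefix "ta" already present; 3 new (l, i, n)
  "belpaluta" → prefix "bel" already present; 6 new (p, a, l, u, t, a)
  "taparun" → prefix "ta" already present; 5 new (p, a, r, u, n)
Total nodes = 4 + 3 + 12 + 4 + 6 + 8 + 8 + 3 + 6 + 5 = 59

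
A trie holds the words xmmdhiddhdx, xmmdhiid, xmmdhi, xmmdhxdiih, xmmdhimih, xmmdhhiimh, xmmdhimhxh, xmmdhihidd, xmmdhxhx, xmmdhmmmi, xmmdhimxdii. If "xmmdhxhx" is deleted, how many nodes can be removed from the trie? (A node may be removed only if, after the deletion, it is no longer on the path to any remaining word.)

After clearing the end-marker at "xmmdhxhx", prune upward until reaching a node still needed by another word.
The suffix "hx" (2 nodes) is used only by "xmmdhxhx"; the node for "xmmdhx" still has the child "d", so pruning stops there.
Nodes removed: 2

2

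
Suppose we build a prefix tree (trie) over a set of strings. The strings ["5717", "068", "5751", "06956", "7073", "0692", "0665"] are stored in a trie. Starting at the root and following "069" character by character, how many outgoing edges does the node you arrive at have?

Follow the path "069" to its node, then look at its outgoing edges.
Characters that immediately follow "069" among the stored strings: {2, 5}.
That node has 2 child edges.

2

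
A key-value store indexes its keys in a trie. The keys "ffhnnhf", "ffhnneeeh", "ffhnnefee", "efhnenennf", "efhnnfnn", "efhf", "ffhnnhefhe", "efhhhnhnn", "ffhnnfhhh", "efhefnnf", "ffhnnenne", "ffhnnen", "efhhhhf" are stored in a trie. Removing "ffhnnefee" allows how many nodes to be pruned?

After clearing the end-marker at "ffhnnefee", prune upward until reaching a node still needed by another word.
The suffix "fee" (3 nodes) is used only by "ffhnnefee"; the node for "ffhnne" still has the child "e", so pruning stops there.
Nodes removed: 3

3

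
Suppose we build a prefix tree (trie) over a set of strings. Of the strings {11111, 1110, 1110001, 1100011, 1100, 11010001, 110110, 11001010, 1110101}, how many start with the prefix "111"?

Filter for entries beginning with "111":
Matches: "1110", "1110001", "1110101", "11111"
Count: 4

4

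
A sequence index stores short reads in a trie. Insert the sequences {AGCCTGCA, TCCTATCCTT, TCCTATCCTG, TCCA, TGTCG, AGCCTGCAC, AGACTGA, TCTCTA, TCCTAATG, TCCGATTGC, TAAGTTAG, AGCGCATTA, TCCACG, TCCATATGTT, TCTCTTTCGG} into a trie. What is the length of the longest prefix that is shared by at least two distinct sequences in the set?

Equivalently: take the maximum, over all pairs, of their longest common prefix length.
e.g. "TCCTATCCTG" and "TCCTATCCTT" share the prefix "TCCTATCCT" of length 9; no pair shares a longer one.
Longest shared-prefix length: 9

9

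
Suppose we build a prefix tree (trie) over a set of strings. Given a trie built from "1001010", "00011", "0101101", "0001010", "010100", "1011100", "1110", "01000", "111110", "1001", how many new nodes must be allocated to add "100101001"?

"1001010" is already a path in the trie; the remaining "01" must be added.
Each of the 2 remaining characters creates one node.

2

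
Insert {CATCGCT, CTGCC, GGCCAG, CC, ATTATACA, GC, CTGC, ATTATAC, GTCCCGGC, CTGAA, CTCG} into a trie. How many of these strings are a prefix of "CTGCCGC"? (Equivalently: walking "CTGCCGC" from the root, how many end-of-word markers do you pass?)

2

Check each prefix of "CTGCCGC" against the stored set — each match is an end-marker on the path.
Prefixes of the query that are stored words: "CTGC", "CTGCC"
Count: 2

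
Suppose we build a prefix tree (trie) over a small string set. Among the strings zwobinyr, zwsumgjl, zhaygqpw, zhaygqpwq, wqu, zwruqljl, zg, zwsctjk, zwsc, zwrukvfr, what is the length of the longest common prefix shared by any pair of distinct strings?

Equivalently: take the maximum, over all pairs, of their longest common prefix length.
e.g. "zhaygqpw" and "zhaygqpwq" share the prefix "zhaygqpw" of length 8; no pair shares a longer one.
Longest shared-prefix length: 8

8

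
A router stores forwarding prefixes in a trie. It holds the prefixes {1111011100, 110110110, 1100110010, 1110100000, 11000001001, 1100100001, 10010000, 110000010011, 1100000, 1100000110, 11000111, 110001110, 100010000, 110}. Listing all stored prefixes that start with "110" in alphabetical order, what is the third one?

11000001001

Filter for "110…" and sort: "110", "1100000", "11000001001", "110000010011", "1100000110", "11000111", "110001110", "1100100001", "1100110010", "110110110"
Position 3: 11000001001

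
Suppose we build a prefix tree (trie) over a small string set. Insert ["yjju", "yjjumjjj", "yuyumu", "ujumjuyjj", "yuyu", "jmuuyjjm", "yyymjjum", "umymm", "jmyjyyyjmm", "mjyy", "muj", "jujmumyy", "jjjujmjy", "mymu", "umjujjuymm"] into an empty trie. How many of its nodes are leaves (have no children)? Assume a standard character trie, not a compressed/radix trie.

A leaf is a node with no children — equivalently, the end of a word that is not a proper prefix of any other stored word.
Those words: "jjjujmjy", "jmuuyjjm", "jmyjyyyjmm", "jujmumyy", "mjyy", "muj", "mymu", "ujumjuyjj", "umjujjuymm", "umymm", "yjjumjjj", "yuyumu", "yyymjjum"
Leaf count: 13

13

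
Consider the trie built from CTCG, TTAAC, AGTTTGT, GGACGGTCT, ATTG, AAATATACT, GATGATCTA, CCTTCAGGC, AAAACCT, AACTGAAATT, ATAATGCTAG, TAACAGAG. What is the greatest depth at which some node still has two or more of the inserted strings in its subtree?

The deepest shared node is where two words last agree before diverging.
"AAAACCT" and "AAATATACT" agree on "AAA" (3 characters) before diverging; nothing deeper is shared.
Longest shared-prefix length: 3

3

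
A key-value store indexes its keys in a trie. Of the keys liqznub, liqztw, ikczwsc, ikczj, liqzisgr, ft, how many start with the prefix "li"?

Walk to "li"; the words in its subtree are exactly those with that prefix.
Words under "li": liqzisgr, liqznub, liqztw
Count: 3

3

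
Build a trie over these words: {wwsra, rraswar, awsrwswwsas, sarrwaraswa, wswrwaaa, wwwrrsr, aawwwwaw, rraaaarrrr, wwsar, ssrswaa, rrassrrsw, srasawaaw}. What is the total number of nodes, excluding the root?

Count nodes per top-level branch (shared prefixes stored once):
  'a'-branch (aawwwwaw, awsrwswwsas): 18 nodes
  'r'-branch (rraaaarrrr, rrassrrsw, rraswar): 19 nodes
  's'-branch (sarrwaraswa, srasawaaw, ssrswaa): 25 nodes
  'w'-branch (wswrwaaa, wwsar, wwsra, wwwrrsr): 19 nodes
Sum: 81

81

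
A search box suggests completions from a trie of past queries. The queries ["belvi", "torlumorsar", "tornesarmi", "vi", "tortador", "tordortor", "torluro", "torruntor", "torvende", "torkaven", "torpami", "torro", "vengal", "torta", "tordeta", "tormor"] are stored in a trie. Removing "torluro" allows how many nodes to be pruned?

2

After clearing the end-marker at "torluro", prune upward until reaching a node still needed by another word.
The suffix "ro" (2 nodes) is used only by "torluro"; the node for "torlu" still has the child "m", so pruning stops there.
Nodes removed: 2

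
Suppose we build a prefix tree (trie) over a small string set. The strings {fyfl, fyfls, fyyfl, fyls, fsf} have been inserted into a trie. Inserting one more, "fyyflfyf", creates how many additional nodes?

3

"fyyfl" is already a path in the trie; the remaining "fyf" must be added.
Each of the 3 remaining characters creates one node.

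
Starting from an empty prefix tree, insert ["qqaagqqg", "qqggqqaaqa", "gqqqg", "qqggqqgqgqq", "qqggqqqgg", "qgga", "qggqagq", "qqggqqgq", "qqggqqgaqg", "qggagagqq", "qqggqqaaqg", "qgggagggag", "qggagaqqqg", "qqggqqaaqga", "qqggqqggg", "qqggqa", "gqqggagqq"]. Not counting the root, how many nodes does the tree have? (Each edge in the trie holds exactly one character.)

66

Insert word by word; a character creates a node only if that edge doesn't already exist:
  "qqaagqqg" → 8 new (q, q, a, a, g, q, q, g)
  "qqggqqaaqa" → prefix "qq" already present; 8 new (g, g, q, q, a, a, q, a)
  "gqqqg" → 5 new (g, q, q, q, g)
  "qqggqqgqgqq" → prefix "qqggqq" already present; 5 new (g, q, g, q, q)
  "qqggqqqgg" → prefix "qqggqq" already present; 3 new (q, g, g)
  "qgga" → prefix "q" already present; 3 new (g, g, a)
  "qggqagq" → prefix "qgg" already present; 4 new (q, a, g, q)
  "qqggqqgq" → prefix "qqggqqgq" already present; 0 new (none)
  "qqggqqgaqg" → prefix "qqggqqg" already present; 3 new (a, q, g)
  "qggagagqq" → prefix "qgga" already present; 5 new (g, a, g, q, q)
  "qqggqqaaqg" → prefix "qqggqqaaq" already present; 1 new (g)
  "qgggagggag" → prefix "qgg" already present; 7 new (g, a, g, g, g, a, g)
  "qggagaqqqg" → prefix "qggaga" already present; 4 new (q, q, q, g)
  "qqggqqaaqga" → prefix "qqggqqaaqg" already present; 1 new (a)
  "qqggqqggg" → prefix "qqggqqg" already present; 2 new (g, g)
  "qqggqa" → prefix "qqggq" already present; 1 new (a)
  "gqqggagqq" → prefix "gqq" already present; 6 new (g, g, a, g, q, q)
Total nodes = 8 + 8 + 5 + 5 + 3 + 3 + 4 + 0 + 3 + 5 + 1 + 7 + 4 + 1 + 2 + 1 + 6 = 66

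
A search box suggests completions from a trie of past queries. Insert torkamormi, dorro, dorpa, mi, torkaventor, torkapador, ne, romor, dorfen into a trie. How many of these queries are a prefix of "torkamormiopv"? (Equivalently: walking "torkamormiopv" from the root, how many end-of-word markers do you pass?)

1

Check each prefix of "torkamormiopv" against the stored set — each match is an end-marker on the path.
Prefixes of the query that are stored words: "torkamormi"
Count: 1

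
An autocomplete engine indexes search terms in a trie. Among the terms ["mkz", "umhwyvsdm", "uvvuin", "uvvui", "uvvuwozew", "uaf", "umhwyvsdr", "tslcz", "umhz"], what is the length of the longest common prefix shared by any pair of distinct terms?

8

Equivalently: take the maximum, over all pairs, of their longest common prefix length.
"umhwyvsdm" and "umhwyvsdr" agree on "umhwyvsd" (8 characters) before diverging; nothing deeper is shared.
Longest shared-prefix length: 8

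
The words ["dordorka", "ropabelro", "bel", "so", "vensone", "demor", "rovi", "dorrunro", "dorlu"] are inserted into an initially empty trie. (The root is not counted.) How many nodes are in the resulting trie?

42

For each word, the new-node count is its length minus the longest prefix already in the trie:
  "dordorka" → 8 new (d, o, r, d, o, r, k, a)
  "ropabelro" → 9 new (r, o, p, a, b, e, l, r, o)
  "bel" → 3 new (b, e, l)
  "so" → 2 new (s, o)
  "vensone" → 7 new (v, e, n, s, o, n, e)
  "demor" → prefix "d" already present; 4 new (e, m, o, r)
  "rovi" → prefix "ro" already present; 2 new (v, i)
  "dorrunro" → prefix "dor" already present; 5 new (r, u, n, r, o)
  "dorlu" → prefix "dor" already present; 2 new (l, u)
Total nodes = 8 + 9 + 3 + 2 + 7 + 4 + 2 + 5 + 2 = 42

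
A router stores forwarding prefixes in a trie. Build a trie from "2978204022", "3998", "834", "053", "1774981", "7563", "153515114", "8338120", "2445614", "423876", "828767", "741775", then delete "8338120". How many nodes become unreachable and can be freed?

5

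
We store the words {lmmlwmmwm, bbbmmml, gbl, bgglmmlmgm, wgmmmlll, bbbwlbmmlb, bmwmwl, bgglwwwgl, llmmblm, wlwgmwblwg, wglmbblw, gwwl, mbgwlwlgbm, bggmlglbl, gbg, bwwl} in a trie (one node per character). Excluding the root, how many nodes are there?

For each word, the new-node count is its length minus the longest prefix already in the trie:
  "lmmlwmmwm" → 9 new (l, m, m, l, w, m, m, w, m)
  "bbbmmml" → 7 new (b, b, b, m, m, m, l)
  "gbl" → 3 new (g, b, l)
  "bgglmmlmgm" → prefix "b" already present; 9 new (g, g, l, m, m, l, m, g, m)
  "wgmmmlll" → 8 new (w, g, m, m, m, l, l, l)
  "bbbwlbmmlb" → prefix "bbb" already present; 7 new (w, l, b, m, m, l, b)
  "bmwmwl" → prefix "b" already present; 5 new (m, w, m, w, l)
  "bgglwwwgl" → prefix "bggl" already present; 5 new (w, w, w, g, l)
  "llmmblm" → prefix "l" already present; 6 new (l, m, m, b, l, m)
  "wlwgmwblwg" → prefix "w" already present; 9 new (l, w, g, m, w, b, l, w, g)
  "wglmbblw" → prefix "wg" already present; 6 new (l, m, b, b, l, w)
  "gwwl" → prefix "g" already present; 3 new (w, w, l)
  "mbgwlwlgbm" → 10 new (m, b, g, w, l, w, l, g, b, m)
  "bggmlglbl" → prefix "bgg" already present; 6 new (m, l, g, l, b, l)
  "gbg" → prefix "gb" already present; 1 new (g)
  "bwwl" → prefix "b" already present; 3 new (w, w, l)
Total nodes = 9 + 7 + 3 + 9 + 8 + 7 + 5 + 5 + 6 + 9 + 6 + 3 + 10 + 6 + 1 + 3 = 97

97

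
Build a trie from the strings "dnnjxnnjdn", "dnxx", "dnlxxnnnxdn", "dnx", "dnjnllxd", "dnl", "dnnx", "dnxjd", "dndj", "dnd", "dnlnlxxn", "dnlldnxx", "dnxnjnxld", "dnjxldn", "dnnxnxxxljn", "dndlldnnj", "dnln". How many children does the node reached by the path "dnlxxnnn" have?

1

Walk "dnlxxnnn" from the root, arriving at one node.
Characters that immediately follow "dnlxxnnn" among the stored strings: {x}.
That node has 1 child edge.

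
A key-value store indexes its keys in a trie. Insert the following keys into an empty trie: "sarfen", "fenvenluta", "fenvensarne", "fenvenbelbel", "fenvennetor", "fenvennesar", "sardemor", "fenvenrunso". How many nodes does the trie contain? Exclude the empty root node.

Insert word by word; a character creates a node only if that edge doesn't already exist:
  "sarfen" → 6 new (s, a, r, f, e, n)
  "fenvenluta" → 10 new (f, e, n, v, e, n, l, u, t, a)
  "fenvensarne" → prefix "fenven" already present; 5 new (s, a, r, n, e)
  "fenvenbelbel" → prefix "fenven" already present; 6 new (b, e, l, b, e, l)
  "fenvennetor" → prefix "fenven" already present; 5 new (n, e, t, o, r)
  "fenvennesar" → prefix "fenvenne" already present; 3 new (s, a, r)
  "sardemor" → prefix "sar" already present; 5 new (d, e, m, o, r)
  "fenvenrunso" → prefix "fenven" already present; 5 new (r, u, n, s, o)
Total nodes = 6 + 10 + 5 + 6 + 5 + 3 + 5 + 5 = 45

45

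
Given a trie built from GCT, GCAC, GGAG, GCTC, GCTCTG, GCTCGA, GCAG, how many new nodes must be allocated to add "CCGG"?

Nothing in the trie begins with "C"; the whole of "CCGG" is new.
4 − 0 = 4 new nodes.

4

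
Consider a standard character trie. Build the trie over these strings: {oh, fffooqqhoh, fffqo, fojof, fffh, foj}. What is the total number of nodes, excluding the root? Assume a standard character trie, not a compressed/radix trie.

For each word, the new-node count is its length minus the longest prefix already in the trie:
  "oh" → 2 new (o, h)
  "fffooqqhoh" → 10 new (f, f, f, o, o, q, q, h, o, h)
  "fffqo" → prefix "fff" already present; 2 new (q, o)
  "fojof" → prefix "f" already present; 4 new (o, j, o, f)
  "fffh" → prefix "fff" already present; 1 new (h)
  "foj" → prefix "foj" already present; 0 new (none)
Total nodes = 2 + 10 + 2 + 4 + 1 + 0 = 19

19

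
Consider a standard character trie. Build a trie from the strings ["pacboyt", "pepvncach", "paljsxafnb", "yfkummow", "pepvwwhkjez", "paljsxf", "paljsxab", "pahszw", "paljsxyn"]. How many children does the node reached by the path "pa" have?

Walk "pa" from the root, arriving at one node.
Distinct next characters after "pa": c, h, l.
That node has 3 child edges.

3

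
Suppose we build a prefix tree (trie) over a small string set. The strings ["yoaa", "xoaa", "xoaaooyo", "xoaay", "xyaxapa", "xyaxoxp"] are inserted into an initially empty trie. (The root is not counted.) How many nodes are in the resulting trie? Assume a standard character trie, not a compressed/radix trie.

22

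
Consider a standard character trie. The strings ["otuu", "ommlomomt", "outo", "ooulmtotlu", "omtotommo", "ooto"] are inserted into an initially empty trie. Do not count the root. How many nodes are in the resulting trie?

33

Count nodes per top-level branch (shared prefixes stored once):
  'o'-branch (ommlomomt, omtotommo, ooto, ooulmtotlu, otuu, outo): 33 nodes
Sum: 33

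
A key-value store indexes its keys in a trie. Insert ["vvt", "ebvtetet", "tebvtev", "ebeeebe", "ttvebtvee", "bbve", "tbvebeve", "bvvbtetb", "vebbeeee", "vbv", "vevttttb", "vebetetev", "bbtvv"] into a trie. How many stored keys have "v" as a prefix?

5

Traverse to the node for "v", then collect every word in that subtree.
Matches: "vbv", "vebbeeee", "vebetetev", "vevttttb", "vvt"
Count: 5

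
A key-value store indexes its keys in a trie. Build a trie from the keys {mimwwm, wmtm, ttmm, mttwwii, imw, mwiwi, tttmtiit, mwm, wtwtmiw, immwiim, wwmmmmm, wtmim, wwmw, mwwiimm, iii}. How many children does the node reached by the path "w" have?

3

Walk "w" from the root, arriving at one node.
Distinct next characters after "w": m, t, w.
That node has 3 child edges.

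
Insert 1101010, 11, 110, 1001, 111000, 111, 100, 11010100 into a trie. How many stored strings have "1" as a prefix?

Walk to "1"; the words in its subtree are exactly those with that prefix.
Words under "1": 100, 1001, 11, 110, 1101010, 11010100, 111, 111000
Count: 8

8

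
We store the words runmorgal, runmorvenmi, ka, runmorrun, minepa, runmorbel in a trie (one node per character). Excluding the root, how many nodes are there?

28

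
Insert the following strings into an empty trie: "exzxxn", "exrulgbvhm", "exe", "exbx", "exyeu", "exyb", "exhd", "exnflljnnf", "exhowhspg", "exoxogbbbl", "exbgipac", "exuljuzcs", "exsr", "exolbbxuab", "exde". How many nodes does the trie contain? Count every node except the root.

Trace insertions, counting only characters that open a new branch:
  "exzxxn" → 6 new (e, x, z, x, x, n)
  "exrulgbvhm" → prefix "ex" already present; 8 new (r, u, l, g, b, v, h, m)
  "exe" → prefix "ex" already present; 1 new (e)
  "exbx" → prefix "ex" already present; 2 new (b, x)
  "exyeu" → prefix "ex" already present; 3 new (y, e, u)
  "exyb" → prefix "exy" already present; 1 new (b)
  "exhd" → prefix "ex" already present; 2 new (h, d)
  "exnflljnnf" → prefix "ex" already present; 8 new (n, f, l, l, j, n, n, f)
  "exhowhspg" → prefix "exh" already present; 6 new (o, w, h, s, p, g)
  "exoxogbbbl" → prefix "ex" already present; 8 new (o, x, o, g, b, b, b, l)
  "exbgipac" → prefix "exb" already present; 5 new (g, i, p, a, c)
  "exuljuzcs" → prefix "ex" already present; 7 new (u, l, j, u, z, c, s)
  "exsr" → prefix "ex" already present; 2 new (s, r)
  "exolbbxuab" → prefix "exo" already present; 7 new (l, b, b, x, u, a, b)
  "exde" → prefix "ex" already present; 2 new (d, e)
Total nodes = 6 + 8 + 1 + 2 + 3 + 1 + 2 + 8 + 6 + 8 + 5 + 7 + 2 + 7 + 2 = 68

68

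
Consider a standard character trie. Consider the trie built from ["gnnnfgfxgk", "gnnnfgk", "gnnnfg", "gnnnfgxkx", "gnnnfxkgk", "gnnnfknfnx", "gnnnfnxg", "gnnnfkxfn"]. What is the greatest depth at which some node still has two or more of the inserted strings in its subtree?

6

Equivalently: take the maximum, over all pairs, of their longest common prefix length.
"gnnnfg" and "gnnnfgfxgk" agree on "gnnnfg" (6 characters) before diverging; nothing deeper is shared.
Longest shared-prefix length: 6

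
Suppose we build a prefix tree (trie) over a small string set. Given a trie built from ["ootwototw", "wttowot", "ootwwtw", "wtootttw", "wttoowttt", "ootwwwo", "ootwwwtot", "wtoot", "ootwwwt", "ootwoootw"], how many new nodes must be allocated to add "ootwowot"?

3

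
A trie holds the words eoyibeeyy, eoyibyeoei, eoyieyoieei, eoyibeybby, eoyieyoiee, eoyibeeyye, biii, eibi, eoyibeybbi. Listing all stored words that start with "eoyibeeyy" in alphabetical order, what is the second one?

eoyibeeyye

Filter for "eoyibeeyy…" and sort: "eoyibeeyy", "eoyibeeyye"
The 2nd is eoyibeeyye.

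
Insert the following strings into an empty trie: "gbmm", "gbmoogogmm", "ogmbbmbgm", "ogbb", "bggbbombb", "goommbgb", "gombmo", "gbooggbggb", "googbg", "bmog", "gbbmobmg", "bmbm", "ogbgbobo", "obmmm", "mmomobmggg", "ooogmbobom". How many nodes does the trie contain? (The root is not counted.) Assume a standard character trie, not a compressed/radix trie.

92

Count nodes per top-level branch (shared prefixes stored once):
  'b'-branch (bggbbombb, bmbm, bmog): 14 nodes
  'g'-branch (gbbmobmg, gbmm, gbmoogogmm, gbooggbggb, gombmo, googbg, goommbgb): 39 nodes
  'm'-branch (mmomobmggg): 10 nodes
  'o'-branch (obmmm, ogbb, ogbgbobo, ogmbbmbgm, ooogmbobom): 29 nodes
Sum: 92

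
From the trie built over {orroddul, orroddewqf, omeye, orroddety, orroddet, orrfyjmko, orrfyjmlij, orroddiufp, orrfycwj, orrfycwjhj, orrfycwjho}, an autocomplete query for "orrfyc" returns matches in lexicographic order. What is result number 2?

Filter for "orrfyc…" and sort: "orrfycwj", "orrfycwjhj", "orrfycwjho"
The 2nd is orrfycwjhj.

orrfycwjhj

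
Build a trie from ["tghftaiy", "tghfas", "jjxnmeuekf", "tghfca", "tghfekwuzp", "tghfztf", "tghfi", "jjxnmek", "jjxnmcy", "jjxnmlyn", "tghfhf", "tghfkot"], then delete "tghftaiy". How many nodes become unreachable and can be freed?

4

Walk "tghftaiy" from the leaf back toward the root, removing each node that no remaining word uses.
The suffix "taiy" (4 nodes) is used only by "tghftaiy"; the node for "tghf" still has the child "a", so pruning stops there.
Nodes removed: 4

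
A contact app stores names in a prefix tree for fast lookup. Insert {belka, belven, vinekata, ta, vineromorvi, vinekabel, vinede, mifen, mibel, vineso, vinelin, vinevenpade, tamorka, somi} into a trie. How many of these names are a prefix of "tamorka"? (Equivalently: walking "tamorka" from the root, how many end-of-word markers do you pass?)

Walk "tamorka" from the root; an end-of-word marker is hit whenever a stored word is a prefix of "tamorka".
Prefixes of the query that are stored words: "ta", "tamorka"
Count: 2

2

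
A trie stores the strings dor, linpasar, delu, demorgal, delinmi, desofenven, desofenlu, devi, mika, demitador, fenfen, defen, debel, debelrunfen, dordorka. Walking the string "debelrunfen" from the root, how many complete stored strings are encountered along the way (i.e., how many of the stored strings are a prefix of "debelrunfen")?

2

Check each prefix of "debelrunfen" against the stored set — each match is an end-marker on the path.
Prefixes of the query that are stored words: "debel", "debelrunfen"
Count: 2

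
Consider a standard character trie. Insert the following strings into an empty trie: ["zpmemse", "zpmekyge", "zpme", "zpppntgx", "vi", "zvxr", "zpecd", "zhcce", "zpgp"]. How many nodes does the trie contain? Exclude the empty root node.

Insert word by word; a character creates a node only if that edge doesn't already exist:
  "zpmemse" → 7 new (z, p, m, e, m, s, e)
  "zpmekyge" → prefix "zpme" already present; 4 new (k, y, g, e)
  "zpme" → prefix "zpme" already present; 0 new (none)
  "zpppntgx" → prefix "zp" already present; 6 new (p, p, n, t, g, x)
  "vi" → 2 new (v, i)
  "zvxr" → prefix "z" already present; 3 new (v, x, r)
  "zpecd" → prefix "zp" already present; 3 new (e, c, d)
  "zhcce" → prefix "z" already present; 4 new (h, c, c, e)
  "zpgp" → prefix "zp" already present; 2 new (g, p)
Total nodes = 7 + 4 + 0 + 6 + 2 + 3 + 3 + 4 + 2 = 31

31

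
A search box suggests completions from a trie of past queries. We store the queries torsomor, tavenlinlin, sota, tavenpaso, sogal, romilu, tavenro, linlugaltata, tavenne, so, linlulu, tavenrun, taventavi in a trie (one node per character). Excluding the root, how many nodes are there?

59

Count nodes per top-level branch (shared prefixes stored once):
  'l'-branch (linlugaltata, linlulu): 14 nodes
  'r'-branch (romilu): 6 nodes
  's'-branch (so, sogal, sota): 7 nodes
  't'-branch (tavenlinlin, tavenne, tavenpaso, tavenro, tavenrun, taventavi, torsomor): 32 nodes
Sum: 59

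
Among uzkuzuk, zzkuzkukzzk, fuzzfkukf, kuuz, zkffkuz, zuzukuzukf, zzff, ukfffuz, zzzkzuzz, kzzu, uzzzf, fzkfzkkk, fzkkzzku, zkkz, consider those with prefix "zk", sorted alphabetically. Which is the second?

zkkz

DFS of the "zk" subtree visits, in order: "zkffkuz", "zkkz"
The 2nd is zkkz.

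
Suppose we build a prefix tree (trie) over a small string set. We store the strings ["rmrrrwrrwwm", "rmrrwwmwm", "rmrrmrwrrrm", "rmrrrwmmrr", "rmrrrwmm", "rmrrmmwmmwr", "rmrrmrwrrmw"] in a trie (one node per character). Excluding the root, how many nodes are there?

35

Count nodes per top-level branch (shared prefixes stored once):
  'r'-branch (rmrrmmwmmwr, rmrrmrwrrmw, rmrrmrwrrrm, rmrrrwmm, rmrrrwmmrr, rmrrrwrrwwm, rmrrwwmwm): 35 nodes
Sum: 35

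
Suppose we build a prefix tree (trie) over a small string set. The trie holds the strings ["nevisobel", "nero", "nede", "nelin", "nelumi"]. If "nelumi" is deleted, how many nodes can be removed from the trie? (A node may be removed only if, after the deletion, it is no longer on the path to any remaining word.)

Walk "nelumi" from the leaf back toward the root, removing each node that no remaining word uses.
The suffix "umi" (3 nodes) is used only by "nelumi"; the node for "nel" still has the child "i", so pruning stops there.
Nodes removed: 3

3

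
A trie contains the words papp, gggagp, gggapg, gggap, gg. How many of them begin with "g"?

4

Traverse to the node for "g", then collect every word in that subtree.
Words under "g": gg, gggagp, gggap, gggapg
Count: 4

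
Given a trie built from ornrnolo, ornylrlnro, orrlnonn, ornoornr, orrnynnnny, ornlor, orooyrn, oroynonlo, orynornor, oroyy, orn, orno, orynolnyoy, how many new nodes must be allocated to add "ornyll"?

1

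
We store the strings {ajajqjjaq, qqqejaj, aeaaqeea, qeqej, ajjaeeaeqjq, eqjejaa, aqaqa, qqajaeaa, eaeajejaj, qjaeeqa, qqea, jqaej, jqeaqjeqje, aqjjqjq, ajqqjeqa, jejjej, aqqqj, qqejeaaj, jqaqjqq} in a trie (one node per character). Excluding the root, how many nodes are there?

110

Count nodes per top-level branch (shared prefixes stored once):
  'a'-branch (aeaaqeea, ajajqjjaq, ajjaeeaeqjq, ajqqjeqa, aqaqa, aqjjqjq, aqqqj): 43 nodes
  'e'-branch (eaeajejaj, eqjejaa): 15 nodes
  'j'-branch (jejjej, jqaej, jqaqjqq, jqeaqjeqje): 22 nodes
  'q'-branch (qeqej, qjaeeqa, qqajaeaa, qqea, qqejeaaj, qqqejaj): 30 nodes
Sum: 110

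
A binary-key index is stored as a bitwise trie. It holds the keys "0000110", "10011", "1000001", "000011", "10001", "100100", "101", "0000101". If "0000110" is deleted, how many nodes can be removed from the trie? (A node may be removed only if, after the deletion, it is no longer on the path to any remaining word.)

Walk "0000110" from the leaf back toward the root, removing each node that no remaining word uses.
The suffix "0" (1 node) is used only by "0000110"; "000011" is itself a stored word, so pruning stops there.
Nodes removed: 1

1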